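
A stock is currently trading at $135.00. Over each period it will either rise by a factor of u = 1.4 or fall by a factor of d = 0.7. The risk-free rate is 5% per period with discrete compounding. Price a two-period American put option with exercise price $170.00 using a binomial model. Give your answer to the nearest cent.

$44.50

Risk-neutral probability p = (1 + 0.05 − 0.7)/(1.4 − 0.7) = 0.3500/0.7000 = 0.5000
Terminal stock prices: S_uu = 264.6, S_ud = 132.3, S_dd = 66.15
Terminal payoffs (K − S): max(-94.6, 0) = 0, max(37.7, 0) = 37.7, max(103.9, 0) = 103.9
Node u (S = 189): continuation = 1/1.05·[0.5000·0.0000 + 0.5000·37.7000] = 17.9524; exercise value = 0.0000 ≤ continuation, so V_u = 17.9524
Node d (S = 94.5): continuation = 1/1.05·[0.5000·37.7000 + 0.5000·103.8500] = 67.4048; exercise value = 75.5000 > continuation, so V_d = 75.5000 (exercise)
Node 0 (S = 135): continuation = 1/1.05·[0.5000·17.9524 + 0.5000·75.5000] = 44.5011; exercise value = 35.0000 ≤ continuation, so V_0 = 44.5011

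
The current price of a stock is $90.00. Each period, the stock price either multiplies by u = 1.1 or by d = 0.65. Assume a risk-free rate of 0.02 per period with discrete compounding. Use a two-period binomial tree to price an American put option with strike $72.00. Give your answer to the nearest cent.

Risk-neutral probability p = (1 + 0.02 − 0.65)/(1.1 − 0.65) = 0.3700/0.4500 = 0.8222
Terminal stock prices: S_uu = 108.9, S_ud = 64.35, S_dd = 38.03
Terminal payoffs (K − S): max(-36.9, 0) = 0, max(7.65, 0) = 7.65, max(33.97, 0) = 33.97
Node u (S = 99): continuation = 1/1.02·[0.8222·0.0000 + 0.1778·7.6500] = 1.3333; exercise value = 0.0000 ≤ continuation, so V_u = 1.3333
Node d (S = 58.5): continuation = 1/1.02·[0.8222·7.6500 + 0.1778·33.9750] = 12.0882; exercise value = 13.5000 > continuation, so V_d = 13.5000 (exercise)
Node 0 (S = 90): continuation = 1/1.02·[0.8222·1.3333 + 0.1778·13.5000] = 3.4277; exercise value = 0.0000 ≤ continuation, so V_0 = 3.4277

$3.43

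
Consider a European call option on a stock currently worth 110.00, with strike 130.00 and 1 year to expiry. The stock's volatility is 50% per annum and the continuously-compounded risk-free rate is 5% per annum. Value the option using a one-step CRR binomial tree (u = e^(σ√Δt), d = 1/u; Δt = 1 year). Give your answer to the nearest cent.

CRR parameters: u = e^(σ√Δt) = e^(0.5·√1) = 1.6487, d = 1/u = 0.6065
Per-period rate: rΔt = 0.05·1 = 0.05, so R = e^0.05 = 1.0513
Risk-neutral probability p = (e^0.05 − 0.6065)/(1.6487 − 0.6065) = 0.4447/1.0422 = 0.4267
Terminal stock prices: S_u = 181.4, S_d = 66.72
Terminal payoffs (S − K): max(51.36, 0) = 51.36, max(-63.28, 0) = 0
Node 0 (S = 110): V_0 = e^(−0.05)·[0.4267·51.3593 + 0.5733·0.0000] = 20.8480

20.85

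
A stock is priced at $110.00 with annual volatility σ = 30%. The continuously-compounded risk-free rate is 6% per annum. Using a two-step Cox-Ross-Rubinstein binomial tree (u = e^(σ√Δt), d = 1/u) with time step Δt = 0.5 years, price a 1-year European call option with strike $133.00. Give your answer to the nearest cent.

CRR parameters: u = e^(σ√Δt) = e^(0.3·√0.5) = 1.2363, d = 1/u = 0.8089
Per-period rate: rΔt = 0.06·0.5 = 0.03, so R = e^0.03 = 1.0305
Risk-neutral probability p = (e^0.03 − 0.8089)/(1.2363 − 0.8089) = 0.2216/0.4275 = 0.5184
Terminal stock prices: S_uu = 168.1, S_ud = 110, S_dd = 71.97
Terminal payoffs (S − K): max(35.13, 0) = 35.13, max(-23, 0) = 0, max(-61.03, 0) = 0
Node u (S = 136): V_u = e^(−0.03)·[0.5184·35.1312 + 0.4816·0.0000] = 17.6741
Node d (S = 88.97): V_d = e^(−0.03)·[0.5184·0.0000 + 0.4816·0.0000] = 0.0000
Node 0 (S = 110): V_0 = e^(−0.03)·[0.5184·17.6741 + 0.4816·0.0000] = 8.8917

$8.89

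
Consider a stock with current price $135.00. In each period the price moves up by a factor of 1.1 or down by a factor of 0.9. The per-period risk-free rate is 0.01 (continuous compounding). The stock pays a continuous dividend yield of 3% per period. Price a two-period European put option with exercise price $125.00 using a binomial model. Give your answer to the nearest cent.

$5.50

Per-period risk-free factor R = e^0.01 = 1.0101; dividend-adjusted growth = e^(0.01−0.03) = 0.9802.
Risk-neutral probability p = (0.9802 − 0.9)/(1.1 − 0.9) = 0.0802/0.2000 = 0.4010
Terminal stock prices: S_uu = 163.4, S_ud = 133.7, S_dd = 109.4
Terminal payoffs (K − S): max(-38.35, 0) = 0, max(-8.65, 0) = 0, max(15.65, 0) = 15.65
Node u (S = 148.5): V_u = e^(−0.01)·[0.4010·0.0000 + 0.5990·0.0000] = 0.0000
Node d (S = 121.5): V_d = e^(−0.01)·[0.4010·0.0000 + 0.5990·15.6500] = 9.2812
Node 0 (S = 135): V_0 = e^(−0.01)·[0.4010·0.0000 + 0.5990·9.2812] = 5.5042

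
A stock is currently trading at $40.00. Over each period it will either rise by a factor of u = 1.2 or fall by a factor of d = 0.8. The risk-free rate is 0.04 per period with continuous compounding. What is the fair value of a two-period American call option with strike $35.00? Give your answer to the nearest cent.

$9.07

Risk-neutral probability p = (e^0.04 − 0.8)/(1.2 − 0.8) = 0.2408/0.4000 = 0.6020
Terminal stock prices: S_uu = 57.6, S_ud = 38.4, S_dd = 25.6
Terminal payoffs (S − K): max(22.6, 0) = 22.6, max(3.4, 0) = 3.4, max(-9.4, 0) = 0
Node u (S = 48): continuation = e^(−0.04)·[0.6020·22.6000 + 0.3980·3.4000] = 14.3724; exercise value = 13.0000 ≤ continuation, so V_u = 14.3724
Node d (S = 32): continuation = e^(−0.04)·[0.6020·3.4000 + 0.3980·0.0000] = 1.9666; exercise value = 0.0000 ≤ continuation, so V_d = 1.9666
Node 0 (S = 40): continuation = e^(−0.04)·[0.6020·14.3724 + 0.3980·1.9666] = 9.0653; exercise value = 5.0000 ≤ continuation, so V_0 = 9.0653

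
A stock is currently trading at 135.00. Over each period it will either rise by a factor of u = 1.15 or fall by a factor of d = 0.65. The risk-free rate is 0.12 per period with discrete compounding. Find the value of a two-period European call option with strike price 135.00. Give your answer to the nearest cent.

Risk-neutral probability p = (1 + 0.12 − 0.65)/(1.15 − 0.65) = 0.4700/0.5000 = 0.9400
Terminal stock prices: S_uu = 178.5, S_ud = 100.9, S_dd = 57.04
Terminal payoffs (S − K): max(43.54, 0) = 43.54, max(-34.09, 0) = 0, max(-77.96, 0) = 0
Node u (S = 155.2): V_u = 1/1.12·[0.9400·43.5375 + 0.0600·0.0000] = 36.5404
Node d (S = 87.75): V_d = 1/1.12·[0.9400·0.0000 + 0.0600·0.0000] = 0.0000
Node 0 (S = 135): V_0 = 1/1.12·[0.9400·36.5404 + 0.0600·0.0000] = 30.6678

30.67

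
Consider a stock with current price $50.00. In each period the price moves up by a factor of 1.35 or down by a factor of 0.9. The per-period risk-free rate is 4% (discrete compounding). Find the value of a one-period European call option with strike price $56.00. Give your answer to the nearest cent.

$3.44

Risk-neutral probability p = (1 + 0.04 − 0.9)/(1.35 − 0.9) = 0.1400/0.4500 = 0.3111
Terminal stock prices: S_u = 67.5, S_d = 45
Terminal payoffs (S − K): max(11.5, 0) = 11.5, max(-11, 0) = 0
Node 0 (S = 50): V_0 = 1/1.04·[0.3111·11.5000 + 0.6889·0.0000] = 3.4402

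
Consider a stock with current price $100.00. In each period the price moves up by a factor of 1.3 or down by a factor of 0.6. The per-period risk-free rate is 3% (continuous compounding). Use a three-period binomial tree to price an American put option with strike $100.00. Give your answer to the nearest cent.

$19.85

Risk-neutral probability p = (e^0.03 − 0.6)/(1.3 − 0.6) = 0.4305/0.7000 = 0.6149
Terminal stock prices: S_uuu = 219.7, S_uud = 101.4, S_udd = 46.8, S_ddd = 21.6
Terminal payoffs (K − S): max(-119.7, 0) = 0, max(-1.4, 0) = 0, max(53.2, 0) = 53.2, max(78.4, 0) = 78.4
Node uu (S = 169): continuation = e^(−0.03)·[0.6149·0.0000 + 0.3851·0.0000] = 0.0000; exercise value = 0.0000 ≤ continuation, so V_uu = 0.0000
Node ud (S = 78): continuation = e^(−0.03)·[0.6149·0.0000 + 0.3851·53.2000] = 19.8800; exercise value = 22.0000 > continuation, so V_ud = 22.0000 (exercise)
Node dd (S = 36): continuation = e^(−0.03)·[0.6149·53.2000 + 0.3851·78.4000] = 61.0446; exercise value = 64.0000 > continuation, so V_dd = 64.0000 (exercise)
Node u (S = 130): continuation = e^(−0.03)·[0.6149·0.0000 + 0.3851·22.0000] = 8.2211; exercise value = 0.0000 ≤ continuation, so V_u = 8.2211
Node d (S = 60): continuation = e^(−0.03)·[0.6149·22.0000 + 0.3851·64.0000] = 37.0446; exercise value = 40.0000 > continuation, so V_d = 40.0000 (exercise)
Node 0 (S = 100): continuation = e^(−0.03)·[0.6149·8.2211 + 0.3851·40.0000] = 19.8534; exercise value = 0.0000 ≤ continuation, so V_0 = 19.8534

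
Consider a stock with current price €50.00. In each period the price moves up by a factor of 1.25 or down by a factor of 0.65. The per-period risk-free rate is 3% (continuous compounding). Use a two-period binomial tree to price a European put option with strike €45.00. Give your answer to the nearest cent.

€4.92

Risk-neutral probability p = (e^0.03 − 0.65)/(1.25 − 0.65) = 0.3805/0.6000 = 0.6341
Terminal stock prices: S_uu = 78.12, S_ud = 40.62, S_dd = 21.13
Terminal payoffs (K − S): max(-33.12, 0) = 0, max(4.375, 0) = 4.375, max(23.87, 0) = 23.87
Node u (S = 62.5): V_u = e^(−0.03)·[0.6341·0.0000 + 0.3659·4.3750] = 1.5535
Node d (S = 32.5): V_d = e^(−0.03)·[0.6341·4.3750 + 0.3659·23.8750] = 11.1700
Node 0 (S = 50): V_0 = e^(−0.03)·[0.6341·1.5535 + 0.3659·11.1700] = 4.9224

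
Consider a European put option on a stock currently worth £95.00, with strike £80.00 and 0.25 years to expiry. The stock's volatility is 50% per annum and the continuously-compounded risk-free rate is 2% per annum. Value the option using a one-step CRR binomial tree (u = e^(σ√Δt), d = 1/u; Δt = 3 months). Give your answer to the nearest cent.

£3.30

CRR parameters: u = e^(σ√Δt) = e^(0.5·√0.25) = 1.2840, d = 1/u = 0.7788
Per-period rate: rΔt = 0.02·0.25 = 0.005, so R = e^0.005 = 1.0050
Risk-neutral probability p = (e^0.005 − 0.7788)/(1.2840 − 0.7788) = 0.2262/0.5052 = 0.4477
Terminal stock prices: S_u = 122, S_d = 73.99
Terminal payoffs (K − S): max(-41.98, 0) = 0, max(6.014, 0) = 6.014
Node 0 (S = 95): V_0 = e^(−0.005)·[0.4477·0.0000 + 0.5523·6.0139] = 3.3047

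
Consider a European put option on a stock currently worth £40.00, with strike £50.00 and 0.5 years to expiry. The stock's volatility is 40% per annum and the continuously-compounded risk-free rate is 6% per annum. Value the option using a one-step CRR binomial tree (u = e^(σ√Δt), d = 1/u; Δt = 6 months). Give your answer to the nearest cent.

£9.96

CRR parameters: u = e^(σ√Δt) = e^(0.4·√0.5) = 1.3269, d = 1/u = 0.7536
Per-period rate: rΔt = 0.06·0.5 = 0.03, so R = e^0.03 = 1.0305
Risk-neutral probability p = (e^0.03 − 0.7536)/(1.3269 − 0.7536) = 0.2768/0.5733 = 0.4829
Terminal stock prices: S_u = 53.08, S_d = 30.15
Terminal payoffs (K − S): max(-3.076, 0) = 0, max(19.85, 0) = 19.85
Node 0 (S = 40): V_0 = e^(−0.03)·[0.4829·0.0000 + 0.5171·19.8545] = 9.9637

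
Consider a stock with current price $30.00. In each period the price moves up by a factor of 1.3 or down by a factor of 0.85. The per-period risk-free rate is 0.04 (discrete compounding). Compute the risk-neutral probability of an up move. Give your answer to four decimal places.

p = 0.4222

Risk-neutral probability p = (1 + 0.04 − 0.85)/(1.3 − 0.85) = 0.1900/0.4500 = 0.4222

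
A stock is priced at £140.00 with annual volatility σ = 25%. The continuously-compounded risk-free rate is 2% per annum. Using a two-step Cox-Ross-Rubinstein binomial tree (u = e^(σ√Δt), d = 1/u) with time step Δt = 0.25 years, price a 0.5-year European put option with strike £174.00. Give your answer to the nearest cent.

£33.63

CRR parameters: u = e^(σ√Δt) = e^(0.25·√0.25) = 1.1331, d = 1/u = 0.8825
Per-period rate: rΔt = 0.02·0.25 = 0.005, so R = e^0.005 = 1.0050
Risk-neutral probability p = (e^0.005 − 0.8825)/(1.1331 − 0.8825) = 0.1225/0.2507 = 0.4888
Terminal stock prices: S_uu = 179.8, S_ud = 140, S_dd = 109
Terminal payoffs (K − S): max(-5.764, 0) = 0, max(34, 0) = 34, max(64.97, 0) = 64.97
Node u (S = 158.6): V_u = e^(−0.005)·[0.4888·0.0000 + 0.5112·34.0000] = 17.2945
Node d (S = 123.5): V_d = e^(−0.005)·[0.4888·34.0000 + 0.5112·64.9679] = 49.5826
Node 0 (S = 140): V_0 = e^(−0.005)·[0.4888·17.2945 + 0.5112·49.5826] = 33.6320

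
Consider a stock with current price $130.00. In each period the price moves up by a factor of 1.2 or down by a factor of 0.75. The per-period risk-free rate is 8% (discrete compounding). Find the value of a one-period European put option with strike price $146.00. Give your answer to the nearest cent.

$11.98

Risk-neutral probability p = (1 + 0.08 − 0.75)/(1.2 − 0.75) = 0.3300/0.4500 = 0.7333
Terminal stock prices: S_u = 156, S_d = 97.5
Terminal payoffs (K − S): max(-10, 0) = 0, max(48.5, 0) = 48.5
Node 0 (S = 130): V_0 = 1/1.08·[0.7333·0.0000 + 0.2667·48.5000] = 11.9753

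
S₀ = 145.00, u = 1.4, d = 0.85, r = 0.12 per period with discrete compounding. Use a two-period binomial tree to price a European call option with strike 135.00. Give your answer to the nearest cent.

43.63

Risk-neutral probability p = (1 + 0.12 − 0.85)/(1.4 − 0.85) = 0.2700/0.5500 = 0.4909
Terminal stock prices: S_uu = 284.2, S_ud = 172.5, S_dd = 104.8
Terminal payoffs (S − K): max(149.2, 0) = 149.2, max(37.55, 0) = 37.55, max(-30.24, 0) = 0
Node u (S = 203): V_u = 1/1.12·[0.4909·149.2000 + 0.5091·37.5500] = 82.4643
Node d (S = 123.2): V_d = 1/1.12·[0.4909·37.5500 + 0.5091·0.0000] = 16.4586
Node 0 (S = 145): V_0 = 1/1.12·[0.4909·82.4643 + 0.5091·16.4586] = 43.6262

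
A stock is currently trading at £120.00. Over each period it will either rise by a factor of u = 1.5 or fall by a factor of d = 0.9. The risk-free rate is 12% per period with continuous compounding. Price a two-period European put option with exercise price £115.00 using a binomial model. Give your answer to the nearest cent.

£5.40

Risk-neutral probability p = (e^0.12 − 0.9)/(1.5 − 0.9) = 0.2275/0.6000 = 0.3792
Terminal stock prices: S_uu = 270, S_ud = 162, S_dd = 97.2
Terminal payoffs (K − S): max(-155, 0) = 0, max(-47, 0) = 0, max(17.8, 0) = 17.8
Node u (S = 180): V_u = e^(−0.12)·[0.3792·0.0000 + 0.6208·0.0000] = 0.0000
Node d (S = 108): V_d = e^(−0.12)·[0.3792·0.0000 + 0.6208·17.8000] = 9.8013
Node 0 (S = 120): V_0 = e^(−0.12)·[0.3792·0.0000 + 0.6208·9.8013] = 5.3969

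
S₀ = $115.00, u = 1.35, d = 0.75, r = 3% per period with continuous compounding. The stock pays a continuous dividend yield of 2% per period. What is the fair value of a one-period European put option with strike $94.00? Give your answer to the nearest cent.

Per-period risk-free factor R = e^0.03 = 1.0305; dividend-adjusted growth = e^(0.03−0.02) = 1.0101.
Risk-neutral probability p = (1.0101 − 0.75)/(1.35 − 0.75) = 0.2601/0.6000 = 0.4334
Terminal stock prices: S_u = 155.2, S_d = 86.25
Terminal payoffs (K − S): max(-61.25, 0) = 0, max(7.75, 0) = 7.75
Node 0 (S = 115): V_0 = e^(−0.03)·[0.4334·0.0000 + 0.5666·7.7500] = 4.2612

$4.26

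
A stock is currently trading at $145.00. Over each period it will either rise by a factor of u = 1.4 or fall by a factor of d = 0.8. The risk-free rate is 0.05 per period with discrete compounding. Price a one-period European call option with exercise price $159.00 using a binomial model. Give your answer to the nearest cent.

$17.46

Risk-neutral probability p = (1 + 0.05 − 0.8)/(1.4 − 0.8) = 0.2500/0.6000 = 0.4167
Terminal stock prices: S_u = 203, S_d = 116
Terminal payoffs (S − K): max(44, 0) = 44, max(-43, 0) = 0
Node 0 (S = 145): V_0 = 1/1.05·[0.4167·44.0000 + 0.5833·0.0000] = 17.4603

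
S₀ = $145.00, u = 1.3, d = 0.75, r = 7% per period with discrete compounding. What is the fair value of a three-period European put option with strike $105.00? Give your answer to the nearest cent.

Risk-neutral probability p = (1 + 0.07 − 0.75)/(1.3 − 0.75) = 0.3200/0.5500 = 0.5818
Terminal stock prices: S_uuu = 318.6, S_uud = 183.8, S_udd = 106, S_ddd = 61.17
Terminal payoffs (K − S): max(-213.6, 0) = 0, max(-78.79, 0) = 0, max(-1.031, 0) = 0, max(43.83, 0) = 43.83
Node uu (S = 245.1): V_uu = 1/1.07·[0.5818·0.0000 + 0.4182·0.0000] = 0.0000
Node ud (S = 141.4): V_ud = 1/1.07·[0.5818·0.0000 + 0.4182·0.0000] = 0.0000
Node dd (S = 81.56): V_dd = 1/1.07·[0.5818·0.0000 + 0.4182·43.8281] = 17.1291
Node u (S = 188.5): V_u = 1/1.07·[0.5818·0.0000 + 0.4182·0.0000] = 0.0000
Node d (S = 108.8): V_d = 1/1.07·[0.5818·0.0000 + 0.4182·17.1291] = 6.6945
Node 0 (S = 145): V_0 = 1/1.07·[0.5818·0.0000 + 0.4182·6.6945] = 2.6164

$2.62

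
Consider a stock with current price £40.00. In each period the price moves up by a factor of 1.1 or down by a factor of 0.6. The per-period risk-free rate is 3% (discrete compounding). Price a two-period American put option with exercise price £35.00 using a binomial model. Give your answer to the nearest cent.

£2.47

Risk-neutral probability p = (1 + 0.03 − 0.6)/(1.1 − 0.6) = 0.4300/0.5000 = 0.8600
Terminal stock prices: S_uu = 48.4, S_ud = 26.4, S_dd = 14.4
Terminal payoffs (K − S): max(-13.4, 0) = 0, max(8.6, 0) = 8.6, max(20.6, 0) = 20.6
Node u (S = 44): continuation = 1/1.03·[0.8600·0.0000 + 0.1400·8.6000] = 1.1689; exercise value = 0.0000 ≤ continuation, so V_u = 1.1689
Node d (S = 24): continuation = 1/1.03·[0.8600·8.6000 + 0.1400·20.6000] = 9.9806; exercise value = 11.0000 > continuation, so V_d = 11.0000 (exercise)
Node 0 (S = 40): continuation = 1/1.03·[0.8600·1.1689 + 0.1400·11.0000] = 2.4711; exercise value = 0.0000 ≤ continuation, so V_0 = 2.4711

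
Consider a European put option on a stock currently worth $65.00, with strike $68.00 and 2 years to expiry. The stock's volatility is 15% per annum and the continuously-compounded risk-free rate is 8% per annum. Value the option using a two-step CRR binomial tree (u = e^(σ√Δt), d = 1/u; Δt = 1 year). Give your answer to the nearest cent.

$2.14

CRR parameters: u = e^(σ√Δt) = e^(0.15·√1) = 1.1618, d = 1/u = 0.8607
Per-period rate: rΔt = 0.08·1 = 0.08, so R = e^0.08 = 1.0833
Risk-neutral probability p = (e^0.08 − 0.8607)/(1.1618 − 0.8607) = 0.2226/0.3011 = 0.7392
Terminal stock prices: S_uu = 87.74, S_ud = 65, S_dd = 48.15
Terminal payoffs (K − S): max(-19.74, 0) = 0, max(3, 0) = 3, max(19.85, 0) = 19.85
Node u (S = 75.52): V_u = e^(−0.08)·[0.7392·0.0000 + 0.2608·3.0000] = 0.7224
Node d (S = 55.95): V_d = e^(−0.08)·[0.7392·3.0000 + 0.2608·19.8468] = 6.8259
Node 0 (S = 65): V_0 = e^(−0.08)·[0.7392·0.7224 + 0.2608·6.8259] = 2.1365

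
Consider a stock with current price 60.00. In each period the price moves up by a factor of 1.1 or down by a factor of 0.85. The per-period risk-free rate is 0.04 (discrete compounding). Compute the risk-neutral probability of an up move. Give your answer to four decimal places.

p = 0.7600

Risk-neutral probability p = (1 + 0.04 − 0.85)/(1.1 − 0.85) = 0.1900/0.2500 = 0.7600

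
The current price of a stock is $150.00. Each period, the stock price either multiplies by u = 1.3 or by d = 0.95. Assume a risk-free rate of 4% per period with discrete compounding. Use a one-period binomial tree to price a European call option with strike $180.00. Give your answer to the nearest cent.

$3.71

Risk-neutral probability p = (1 + 0.04 − 0.95)/(1.3 − 0.95) = 0.0900/0.3500 = 0.2571
Terminal stock prices: S_u = 195, S_d = 142.5
Terminal payoffs (S − K): max(15, 0) = 15, max(-37.5, 0) = 0
Node 0 (S = 150): V_0 = 1/1.04·[0.2571·15.0000 + 0.7429·0.0000] = 3.7088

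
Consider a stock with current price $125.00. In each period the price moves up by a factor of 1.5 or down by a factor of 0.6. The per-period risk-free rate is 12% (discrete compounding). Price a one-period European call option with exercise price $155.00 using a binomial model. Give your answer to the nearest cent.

Risk-neutral probability p = (1 + 0.12 − 0.6)/(1.5 − 0.6) = 0.5200/0.9000 = 0.5778
Terminal stock prices: S_u = 187.5, S_d = 75
Terminal payoffs (S − K): max(32.5, 0) = 32.5, max(-80, 0) = 0
Node 0 (S = 125): V_0 = 1/1.12·[0.5778·32.5000 + 0.4222·0.0000] = 16.7659

$16.77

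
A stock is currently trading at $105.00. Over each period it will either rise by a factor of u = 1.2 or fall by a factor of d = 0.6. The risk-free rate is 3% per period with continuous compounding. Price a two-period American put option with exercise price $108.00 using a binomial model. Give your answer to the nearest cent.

$18.53

Risk-neutral probability p = (e^0.03 − 0.6)/(1.2 − 0.6) = 0.4305/0.6000 = 0.7174
Terminal stock prices: S_uu = 151.2, S_ud = 75.6, S_dd = 37.8
Terminal payoffs (K − S): max(-43.2, 0) = 0, max(32.4, 0) = 32.4, max(70.2, 0) = 70.2
Node u (S = 126): continuation = e^(−0.03)·[0.7174·0.0000 + 0.2826·32.4000] = 8.8849; exercise value = 0.0000 ≤ continuation, so V_u = 8.8849
Node d (S = 63): continuation = e^(−0.03)·[0.7174·32.4000 + 0.2826·70.2000] = 41.8081; exercise value = 45.0000 > continuation, so V_d = 45.0000 (exercise)
Node 0 (S = 105): continuation = e^(−0.03)·[0.7174·8.8849 + 0.2826·45.0000] = 18.5259; exercise value = 3.0000 ≤ continuation, so V_0 = 18.5259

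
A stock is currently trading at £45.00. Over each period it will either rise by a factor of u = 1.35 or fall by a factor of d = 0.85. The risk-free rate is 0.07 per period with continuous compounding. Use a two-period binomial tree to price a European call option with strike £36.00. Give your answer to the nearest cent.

£14.64

Risk-neutral probability p = (e^0.07 − 0.85)/(1.35 − 0.85) = 0.2225/0.5000 = 0.4450
Terminal stock prices: S_uu = 82.01, S_ud = 51.64, S_dd = 32.51
Terminal payoffs (S − K): max(46.01, 0) = 46.01, max(15.64, 0) = 15.64, max(-3.488, 0) = 0
Node u (S = 60.75): V_u = e^(−0.07)·[0.4450·46.0125 + 0.5550·15.6375] = 27.1838
Node d (S = 38.25): V_d = e^(−0.07)·[0.4450·15.6375 + 0.5550·0.0000] = 6.4885
Node 0 (S = 45): V_0 = e^(−0.07)·[0.4450·27.1838 + 0.5550·6.4885] = 14.6369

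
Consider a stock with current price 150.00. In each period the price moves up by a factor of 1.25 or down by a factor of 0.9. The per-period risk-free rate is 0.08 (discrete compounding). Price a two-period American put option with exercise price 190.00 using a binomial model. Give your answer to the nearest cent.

40.00

Risk-neutral probability p = (1 + 0.08 − 0.9)/(1.25 − 0.9) = 0.1800/0.3500 = 0.5143
Terminal stock prices: S_uu = 234.4, S_ud = 168.8, S_dd = 121.5
Terminal payoffs (K − S): max(-44.38, 0) = 0, max(21.25, 0) = 21.25, max(68.5, 0) = 68.5
Node u (S = 187.5): continuation = 1/1.08·[0.5143·0.0000 + 0.4857·21.2500] = 9.5569; exercise value = 2.5000 ≤ continuation, so V_u = 9.5569
Node d (S = 135): continuation = 1/1.08·[0.5143·21.2500 + 0.4857·68.5000] = 40.9259; exercise value = 55.0000 > continuation, so V_d = 55.0000 (exercise)
Node 0 (S = 150): continuation = 1/1.08·[0.5143·9.5569 + 0.4857·55.0000] = 29.2863; exercise value = 40.0000 > continuation, so V_0 = 40.0000 (exercise)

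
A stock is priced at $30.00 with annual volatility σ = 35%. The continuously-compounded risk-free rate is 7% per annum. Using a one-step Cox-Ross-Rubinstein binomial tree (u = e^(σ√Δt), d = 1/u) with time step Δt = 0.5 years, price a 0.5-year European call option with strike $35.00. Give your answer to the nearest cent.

CRR parameters: u = e^(σ√Δt) = e^(0.35·√0.5) = 1.2808, d = 1/u = 0.7808
Per-period rate: rΔt = 0.07·0.5 = 0.035, so R = e^0.035 = 1.0356
Risk-neutral probability p = (e^0.035 − 0.7808)/(1.2808 − 0.7808) = 0.2549/0.5000 = 0.5097
Terminal stock prices: S_u = 38.42, S_d = 23.42
Terminal payoffs (S − K): max(3.424, 0) = 3.424, max(-11.58, 0) = 0
Node 0 (S = 30): V_0 = e^(−0.035)·[0.5097·3.4241 + 0.4903·0.0000] = 1.6852

$1.69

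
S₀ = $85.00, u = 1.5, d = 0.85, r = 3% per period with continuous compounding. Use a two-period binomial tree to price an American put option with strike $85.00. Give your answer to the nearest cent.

Risk-neutral probability p = (e^0.03 − 0.85)/(1.5 − 0.85) = 0.1805/0.6500 = 0.2776
Terminal stock prices: S_uu = 191.2, S_ud = 108.4, S_dd = 61.41
Terminal payoffs (K − S): max(-106.2, 0) = 0, max(-23.38, 0) = 0, max(23.59, 0) = 23.59
Node u (S = 127.5): continuation = e^(−0.03)·[0.2776·0.0000 + 0.7224·0.0000] = 0.0000; exercise value = 0.0000 ≤ continuation, so V_u = 0.0000
Node d (S = 72.25): continuation = e^(−0.03)·[0.2776·0.0000 + 0.7224·23.5875] = 16.5355; exercise value = 12.7500 ≤ continuation, so V_d = 16.5355
Node 0 (S = 85): continuation = e^(−0.03)·[0.2776·0.0000 + 0.7224·16.5355] = 11.5919; exercise value = 0.0000 ≤ continuation, so V_0 = 11.5919

$11.59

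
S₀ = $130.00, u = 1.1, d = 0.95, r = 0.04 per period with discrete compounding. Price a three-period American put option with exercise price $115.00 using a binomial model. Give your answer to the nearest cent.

Risk-neutral probability p = (1 + 0.04 − 0.95)/(1.1 − 0.95) = 0.0900/0.1500 = 0.6000
Terminal stock prices: S_uuu = 173, S_uud = 149.4, S_udd = 129.1, S_ddd = 111.5
Terminal payoffs (K − S): max(-58.03, 0) = 0, max(-34.44, 0) = 0, max(-14.06, 0) = 0, max(3.541, 0) = 3.541
Node uu (S = 157.3): continuation = 1/1.04·[0.6000·0.0000 + 0.4000·0.0000] = 0.0000; exercise value = 0.0000 ≤ continuation, so V_uu = 0.0000
Node ud (S = 135.8): continuation = 1/1.04·[0.6000·0.0000 + 0.4000·0.0000] = 0.0000; exercise value = 0.0000 ≤ continuation, so V_ud = 0.0000
Node dd (S = 117.3): continuation = 1/1.04·[0.6000·0.0000 + 0.4000·3.5413] = 1.3620; exercise value = 0.0000 ≤ continuation, so V_dd = 1.3620
Node u (S = 143): continuation = 1/1.04·[0.6000·0.0000 + 0.4000·0.0000] = 0.0000; exercise value = 0.0000 ≤ continuation, so V_u = 0.0000
Node d (S = 123.5): continuation = 1/1.04·[0.6000·0.0000 + 0.4000·1.3620] = 0.5239; exercise value = 0.0000 ≤ continuation, so V_d = 0.5239
Node 0 (S = 130): continuation = 1/1.04·[0.6000·0.0000 + 0.4000·0.5239] = 0.2015; exercise value = 0.0000 ≤ continuation, so V_0 = 0.2015

$0.20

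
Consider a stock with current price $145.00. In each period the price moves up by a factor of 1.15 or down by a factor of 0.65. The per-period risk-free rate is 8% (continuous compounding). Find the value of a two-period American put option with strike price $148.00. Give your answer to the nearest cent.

Risk-neutral probability p = (e^0.08 − 0.65)/(1.15 − 0.65) = 0.4333/0.5000 = 0.8666
Terminal stock prices: S_uu = 191.8, S_ud = 108.4, S_dd = 61.26
Terminal payoffs (K − S): max(-43.76, 0) = 0, max(39.61, 0) = 39.61, max(86.74, 0) = 86.74
Node u (S = 166.8): continuation = e^(−0.08)·[0.8666·0.0000 + 0.1334·39.6125] = 4.8790; exercise value = 0.0000 ≤ continuation, so V_u = 4.8790
Node d (S = 94.25): continuation = e^(−0.08)·[0.8666·39.6125 + 0.1334·86.7375] = 42.3712; exercise value = 53.7500 > continuation, so V_d = 53.7500 (exercise)
Node 0 (S = 145): continuation = e^(−0.08)·[0.8666·4.8790 + 0.1334·53.7500] = 10.5232; exercise value = 3.0000 ≤ continuation, so V_0 = 10.5232

$10.52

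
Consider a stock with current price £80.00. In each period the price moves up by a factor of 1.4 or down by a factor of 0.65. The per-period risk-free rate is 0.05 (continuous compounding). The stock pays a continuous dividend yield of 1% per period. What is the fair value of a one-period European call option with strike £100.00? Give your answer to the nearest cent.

£5.95

Per-period risk-free factor R = e^0.05 = 1.0513; dividend-adjusted growth = e^(0.05−0.01) = 1.0408.
Risk-neutral probability p = (1.0408 − 0.65)/(1.4 − 0.65) = 0.3908/0.7500 = 0.5211
Terminal stock prices: S_u = 112, S_d = 52
Terminal payoffs (S − K): max(12, 0) = 12, max(-48, 0) = 0
Node 0 (S = 80): V_0 = e^(−0.05)·[0.5211·12.0000 + 0.4789·0.0000] = 5.9480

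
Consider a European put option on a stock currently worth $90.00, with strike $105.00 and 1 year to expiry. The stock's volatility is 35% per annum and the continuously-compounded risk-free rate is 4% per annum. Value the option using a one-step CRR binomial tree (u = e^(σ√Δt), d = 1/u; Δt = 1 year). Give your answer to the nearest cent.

$21.15

CRR parameters: u = e^(σ√Δt) = e^(0.35·√1) = 1.4191, d = 1/u = 0.7047
Per-period rate: rΔt = 0.04·1 = 0.04, so R = e^0.04 = 1.0408
Risk-neutral probability p = (e^0.04 − 0.7047)/(1.4191 − 0.7047) = 0.3361/0.7144 = 0.4705
Terminal stock prices: S_u = 127.7, S_d = 63.42
Terminal payoffs (K − S): max(-22.72, 0) = 0, max(41.58, 0) = 41.58
Node 0 (S = 90): V_0 = e^(−0.04)·[0.4705·0.0000 + 0.5295·41.5781] = 21.1519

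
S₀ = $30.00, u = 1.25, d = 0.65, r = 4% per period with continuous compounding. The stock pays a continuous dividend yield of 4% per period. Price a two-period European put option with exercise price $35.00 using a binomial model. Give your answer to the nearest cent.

$8.35

Per-period risk-free factor R = e^0.04 = 1.0408; dividend-adjusted growth = e^(0.04−0.04) = 1.0000.
Risk-neutral probability p = (1.0000 − 0.65)/(1.25 − 0.65) = 0.3500/0.6000 = 0.5833
Terminal stock prices: S_uu = 46.88, S_ud = 24.38, S_dd = 12.68
Terminal payoffs (K − S): max(-11.88, 0) = 0, max(10.62, 0) = 10.62, max(22.32, 0) = 22.32
Node u (S = 37.5): V_u = e^(−0.04)·[0.5833·0.0000 + 0.4167·10.6250] = 4.2535
Node d (S = 19.5): V_d = e^(−0.04)·[0.5833·10.6250 + 0.4167·22.3250] = 14.8922
Node 0 (S = 30): V_0 = e^(−0.04)·[0.5833·4.2535 + 0.4167·14.8922] = 8.3457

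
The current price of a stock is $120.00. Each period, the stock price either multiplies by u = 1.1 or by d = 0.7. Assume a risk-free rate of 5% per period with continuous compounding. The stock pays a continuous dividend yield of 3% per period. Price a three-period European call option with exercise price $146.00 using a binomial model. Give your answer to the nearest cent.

$6.06

Per-period risk-free factor R = e^0.05 = 1.0513; dividend-adjusted growth = e^(0.05−0.03) = 1.0202.
Risk-neutral probability p = (1.0202 − 0.7)/(1.1 − 0.7) = 0.3202/0.4000 = 0.8005
Terminal stock prices: S_uuu = 159.7, S_uud = 101.6, S_udd = 64.68, S_ddd = 41.16
Terminal payoffs (S − K): max(13.72, 0) = 13.72, max(-44.36, 0) = 0, max(-81.32, 0) = 0, max(-104.8, 0) = 0
Node uu (S = 145.2): V_uu = e^(−0.05)·[0.8005·13.7200 + 0.1995·0.0000] = 10.4473
Node ud (S = 92.4): V_ud = e^(−0.05)·[0.8005·0.0000 + 0.1995·0.0000] = 0.0000
Node dd (S = 58.8): V_dd = e^(−0.05)·[0.8005·0.0000 + 0.1995·0.0000] = 0.0000
Node u (S = 132): V_u = e^(−0.05)·[0.8005·10.4473 + 0.1995·0.0000] = 7.9552
Node d (S = 84): V_d = e^(−0.05)·[0.8005·0.0000 + 0.1995·0.0000] = 0.0000
Node 0 (S = 120): V_0 = e^(−0.05)·[0.8005·7.9552 + 0.1995·0.0000] = 6.0576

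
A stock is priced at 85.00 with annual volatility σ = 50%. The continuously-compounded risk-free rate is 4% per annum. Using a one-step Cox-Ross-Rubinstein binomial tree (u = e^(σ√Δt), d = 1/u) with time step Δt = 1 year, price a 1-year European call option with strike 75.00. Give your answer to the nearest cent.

26.08

CRR parameters: u = e^(σ√Δt) = e^(0.5·√1) = 1.6487, d = 1/u = 0.6065
Per-period rate: rΔt = 0.04·1 = 0.04, so R = e^0.04 = 1.0408
Risk-neutral probability p = (e^0.04 − 0.6065)/(1.6487 − 0.6065) = 0.4343/1.0422 = 0.4167
Terminal stock prices: S_u = 140.1, S_d = 51.56
Terminal payoffs (S − K): max(65.14, 0) = 65.14, max(-23.44, 0) = 0
Node 0 (S = 85): V_0 = e^(−0.04)·[0.4167·65.1413 + 0.5833·0.0000] = 26.0800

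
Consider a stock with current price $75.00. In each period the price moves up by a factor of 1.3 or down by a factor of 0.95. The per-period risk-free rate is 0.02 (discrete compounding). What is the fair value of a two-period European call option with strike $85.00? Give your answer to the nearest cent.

Risk-neutral probability p = (1 + 0.02 − 0.95)/(1.3 − 0.95) = 0.0700/0.3500 = 0.2000
Terminal stock prices: S_uu = 126.8, S_ud = 92.62, S_dd = 67.69
Terminal payoffs (S − K): max(41.75, 0) = 41.75, max(7.625, 0) = 7.625, max(-17.31, 0) = 0
Node u (S = 97.5): V_u = 1/1.02·[0.2000·41.7500 + 0.8000·7.6250] = 14.1667
Node d (S = 71.25): V_d = 1/1.02·[0.2000·7.6250 + 0.8000·0.0000] = 1.4951
Node 0 (S = 75): V_0 = 1/1.02·[0.2000·14.1667 + 0.8000·1.4951] = 3.9504

$3.95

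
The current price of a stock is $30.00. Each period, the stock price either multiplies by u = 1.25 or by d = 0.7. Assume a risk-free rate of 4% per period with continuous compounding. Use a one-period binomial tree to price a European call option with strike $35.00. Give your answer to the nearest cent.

Risk-neutral probability p = (e^0.04 − 0.7)/(1.25 − 0.7) = 0.3408/0.5500 = 0.6197
Terminal stock prices: S_u = 37.5, S_d = 21
Terminal payoffs (S − K): max(2.5, 0) = 2.5, max(-14, 0) = 0
Node 0 (S = 30): V_0 = e^(−0.04)·[0.6197·2.5000 + 0.3803·0.0000] = 1.4884

$1.49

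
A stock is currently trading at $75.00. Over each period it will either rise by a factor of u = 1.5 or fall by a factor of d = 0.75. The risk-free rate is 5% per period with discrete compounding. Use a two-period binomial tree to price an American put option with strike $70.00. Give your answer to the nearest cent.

$9.08

Risk-neutral probability p = (1 + 0.05 − 0.75)/(1.5 − 0.75) = 0.3000/0.7500 = 0.4000
Terminal stock prices: S_uu = 168.8, S_ud = 84.38, S_dd = 42.19
Terminal payoffs (K − S): max(-98.75, 0) = 0, max(-14.38, 0) = 0, max(27.81, 0) = 27.81
Node u (S = 112.5): continuation = 1/1.05·[0.4000·0.0000 + 0.6000·0.0000] = 0.0000; exercise value = 0.0000 ≤ continuation, so V_u = 0.0000
Node d (S = 56.25): continuation = 1/1.05·[0.4000·0.0000 + 0.6000·27.8125] = 15.8929; exercise value = 13.7500 ≤ continuation, so V_d = 15.8929
Node 0 (S = 75): continuation = 1/1.05·[0.4000·0.0000 + 0.6000·15.8929] = 9.0816; exercise value = 0.0000 ≤ continuation, so V_0 = 9.0816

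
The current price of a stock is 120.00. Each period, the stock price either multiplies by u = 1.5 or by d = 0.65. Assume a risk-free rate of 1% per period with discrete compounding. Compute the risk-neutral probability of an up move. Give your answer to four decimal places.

p = 0.4235

Risk-neutral probability p = (1 + 0.01 − 0.65)/(1.5 − 0.65) = 0.3600/0.8500 = 0.4235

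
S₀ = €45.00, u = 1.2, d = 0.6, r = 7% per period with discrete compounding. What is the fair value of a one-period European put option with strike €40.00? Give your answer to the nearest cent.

€2.63

Risk-neutral probability p = (1 + 0.07 − 0.6)/(1.2 − 0.6) = 0.4700/0.6000 = 0.7833
Terminal stock prices: S_u = 54, S_d = 27
Terminal payoffs (K − S): max(-14, 0) = 0, max(13, 0) = 13
Node 0 (S = 45): V_0 = 1/1.07·[0.7833·0.0000 + 0.2167·13.0000] = 2.6324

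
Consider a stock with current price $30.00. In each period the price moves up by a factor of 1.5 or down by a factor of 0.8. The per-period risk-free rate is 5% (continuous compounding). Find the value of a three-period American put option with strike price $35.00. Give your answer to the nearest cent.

$7.49

Risk-neutral probability p = (e^0.05 − 0.8)/(1.5 − 0.8) = 0.2513/0.7000 = 0.3590
Terminal stock prices: S_uuu = 101.2, S_uud = 54, S_udd = 28.8, S_ddd = 15.36
Terminal payoffs (K − S): max(-66.25, 0) = 0, max(-19, 0) = 0, max(6.2, 0) = 6.2, max(19.64, 0) = 19.64
Node uu (S = 67.5): continuation = e^(−0.05)·[0.3590·0.0000 + 0.6410·0.0000] = 0.0000; exercise value = 0.0000 ≤ continuation, so V_uu = 0.0000
Node ud (S = 36): continuation = e^(−0.05)·[0.3590·0.0000 + 0.6410·6.2000] = 3.7806; exercise value = 0.0000 ≤ continuation, so V_ud = 3.7806
Node dd (S = 19.2): continuation = e^(−0.05)·[0.3590·6.2000 + 0.6410·19.6400] = 14.0930; exercise value = 15.8000 > continuation, so V_dd = 15.8000 (exercise)
Node u (S = 45): continuation = e^(−0.05)·[0.3590·0.0000 + 0.6410·3.7806] = 2.3053; exercise value = 0.0000 ≤ continuation, so V_u = 2.3053
Node d (S = 24): continuation = e^(−0.05)·[0.3590·3.7806 + 0.6410·15.8000] = 10.9254; exercise value = 11.0000 > continuation, so V_d = 11.0000 (exercise)
Node 0 (S = 30): continuation = e^(−0.05)·[0.3590·2.3053 + 0.6410·11.0000] = 7.4947; exercise value = 5.0000 ≤ continuation, so V_0 = 7.4947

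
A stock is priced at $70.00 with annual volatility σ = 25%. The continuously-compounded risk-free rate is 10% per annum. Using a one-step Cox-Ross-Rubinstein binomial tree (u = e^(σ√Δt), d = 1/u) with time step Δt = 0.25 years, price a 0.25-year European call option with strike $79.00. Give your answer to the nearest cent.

$0.18

CRR parameters: u = e^(σ√Δt) = e^(0.25·√0.25) = 1.1331, d = 1/u = 0.8825
Per-period rate: rΔt = 0.1·0.25 = 0.025, so R = e^0.025 = 1.0253
Risk-neutral probability p = (e^0.025 − 0.8825)/(1.1331 − 0.8825) = 0.1428/0.2507 = 0.5698
Terminal stock prices: S_u = 79.32, S_d = 61.77
Terminal payoffs (S − K): max(0.3204, 0) = 0.3204, max(-17.23, 0) = 0
Node 0 (S = 70): V_0 = e^(−0.025)·[0.5698·0.3204 + 0.4302·0.0000] = 0.1780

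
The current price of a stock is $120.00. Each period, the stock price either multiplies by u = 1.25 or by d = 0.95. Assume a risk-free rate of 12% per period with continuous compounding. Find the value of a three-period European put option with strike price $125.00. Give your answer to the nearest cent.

Risk-neutral probability p = (e^0.12 − 0.95)/(1.25 − 0.95) = 0.1775/0.3000 = 0.5917
Terminal stock prices: S_uuu = 234.4, S_uud = 178.1, S_udd = 135.4, S_ddd = 102.9
Terminal payoffs (K − S): max(-109.4, 0) = 0, max(-53.12, 0) = 0, max(-10.38, 0) = 0, max(22.12, 0) = 22.12
Node uu (S = 187.5): V_uu = e^(−0.12)·[0.5917·0.0000 + 0.4083·0.0000] = 0.0000
Node ud (S = 142.5): V_ud = e^(−0.12)·[0.5917·0.0000 + 0.4083·0.0000] = 0.0000
Node dd (S = 108.3): V_dd = e^(−0.12)·[0.5917·0.0000 + 0.4083·22.1150] = 8.0094
Node u (S = 150): V_u = e^(−0.12)·[0.5917·0.0000 + 0.4083·0.0000] = 0.0000
Node d (S = 114): V_d = e^(−0.12)·[0.5917·0.0000 + 0.4083·8.0094] = 2.9007
Node 0 (S = 120): V_0 = e^(−0.12)·[0.5917·0.0000 + 0.4083·2.9007] = 1.0506

$1.05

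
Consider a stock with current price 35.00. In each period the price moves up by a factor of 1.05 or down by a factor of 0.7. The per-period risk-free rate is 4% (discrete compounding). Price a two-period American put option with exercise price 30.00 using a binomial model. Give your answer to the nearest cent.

0.26

Risk-neutral probability p = (1 + 0.04 − 0.7)/(1.05 − 0.7) = 0.3400/0.3500 = 0.9714
Terminal stock prices: S_uu = 38.59, S_ud = 25.72, S_dd = 17.15
Terminal payoffs (K − S): max(-8.587, 0) = 0, max(4.275, 0) = 4.275, max(12.85, 0) = 12.85
Node u (S = 36.75): continuation = 1/1.04·[0.9714·0.0000 + 0.0286·4.2750] = 0.1174; exercise value = 0.0000 ≤ continuation, so V_u = 0.1174
Node d (S = 24.5): continuation = 1/1.04·[0.9714·4.2750 + 0.0286·12.8500] = 4.3462; exercise value = 5.5000 > continuation, so V_d = 5.5000 (exercise)
Node 0 (S = 35): continuation = 1/1.04·[0.9714·0.1174 + 0.0286·5.5000] = 0.2608; exercise value = 0.0000 ≤ continuation, so V_0 = 0.2608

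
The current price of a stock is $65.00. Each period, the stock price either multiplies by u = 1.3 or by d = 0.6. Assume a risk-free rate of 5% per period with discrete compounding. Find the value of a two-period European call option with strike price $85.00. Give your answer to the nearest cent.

$9.31

Risk-neutral probability p = (1 + 0.05 − 0.6)/(1.3 − 0.6) = 0.4500/0.7000 = 0.6429
Terminal stock prices: S_uu = 109.9, S_ud = 50.7, S_dd = 23.4
Terminal payoffs (S − K): max(24.85, 0) = 24.85, max(-34.3, 0) = 0, max(-61.6, 0) = 0
Node u (S = 84.5): V_u = 1/1.05·[0.6429·24.8500 + 0.3571·0.0000] = 15.2143
Node d (S = 39): V_d = 1/1.05·[0.6429·0.0000 + 0.3571·0.0000] = 0.0000
Node 0 (S = 65): V_0 = 1/1.05·[0.6429·15.2143 + 0.3571·0.0000] = 9.3149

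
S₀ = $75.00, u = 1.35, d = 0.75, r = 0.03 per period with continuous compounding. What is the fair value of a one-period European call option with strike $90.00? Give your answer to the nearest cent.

Risk-neutral probability p = (e^0.03 − 0.75)/(1.35 − 0.75) = 0.2805/0.6000 = 0.4674
Terminal stock prices: S_u = 101.2, S_d = 56.25
Terminal payoffs (S − K): max(11.25, 0) = 11.25, max(-33.75, 0) = 0
Node 0 (S = 75): V_0 = e^(−0.03)·[0.4674·11.2500 + 0.5326·0.0000] = 5.1031

$5.10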